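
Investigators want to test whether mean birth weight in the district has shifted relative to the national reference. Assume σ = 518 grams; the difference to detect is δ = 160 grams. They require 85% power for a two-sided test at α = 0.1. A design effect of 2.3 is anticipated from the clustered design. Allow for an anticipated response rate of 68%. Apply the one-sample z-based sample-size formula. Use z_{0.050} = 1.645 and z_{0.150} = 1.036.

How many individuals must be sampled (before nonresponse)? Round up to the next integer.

n = 255

n = (z_{α/2} + z_β)² · σ² / δ²
  = (1.645 + 1.036)² · 518² / 160²
  = 7.1878 · 268324 / 25600
  = 75.34
Design effect: 2.3 × 75.34 = 173.28.
Adjust for 68% response: 173.28 / 0.68 = 254.82.
Round up → n = 255.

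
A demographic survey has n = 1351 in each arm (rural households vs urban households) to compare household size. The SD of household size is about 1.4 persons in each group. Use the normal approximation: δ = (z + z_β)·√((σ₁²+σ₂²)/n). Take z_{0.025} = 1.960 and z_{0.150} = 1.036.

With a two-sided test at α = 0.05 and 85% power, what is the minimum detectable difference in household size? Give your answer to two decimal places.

δ = (z_{α/2} + z_β) · √((σ₁²+σ₂²)/n)
  = (1.960 + 1.036) · √(3.92/1351)
  = 2.996 · √0.0029
  = 2.996 · 0.0539
  = 0.1614

Minimum detectable difference ≈ 0.16 persons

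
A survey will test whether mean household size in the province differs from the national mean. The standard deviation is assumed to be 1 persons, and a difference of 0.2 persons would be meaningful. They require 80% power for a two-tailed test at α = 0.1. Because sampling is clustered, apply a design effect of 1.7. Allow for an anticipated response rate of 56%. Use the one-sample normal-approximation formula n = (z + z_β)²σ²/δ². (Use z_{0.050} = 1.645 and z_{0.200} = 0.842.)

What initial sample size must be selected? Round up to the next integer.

n = 470

n = (z_{α/2} + z_β)² · σ² / δ²
  = (1.645 + 0.842)² · 1² / 0.2²
  = 6.1852 · 1 / 0.04
  = 154.63
Design effect: 1.7 × 154.63 = 262.87.
Adjust for 56% response: 262.87 / 0.56 = 469.41.
Round up → n = 470.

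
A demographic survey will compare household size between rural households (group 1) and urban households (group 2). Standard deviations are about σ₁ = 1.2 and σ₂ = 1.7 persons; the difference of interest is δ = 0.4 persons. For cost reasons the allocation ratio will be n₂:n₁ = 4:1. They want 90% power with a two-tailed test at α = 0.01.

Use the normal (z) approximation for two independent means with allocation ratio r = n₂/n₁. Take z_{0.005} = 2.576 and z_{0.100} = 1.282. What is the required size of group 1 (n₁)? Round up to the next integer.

n₁ = (z_{α/2} + z_β)² · (σ₁² + σ₂²/r) / δ²
   = (2.576 + 1.282)² · (1.2² + 1.7²/4) / 0.4²
   = 14.8842 · (1.44 + 0.7225) / 0.16
   = 14.8842 · 2.1625 / 0.16
   = 201.17
Round up → n₁ = 202; n₂ = r·n₁ = 4 × 202 = 808.

n₁ = 202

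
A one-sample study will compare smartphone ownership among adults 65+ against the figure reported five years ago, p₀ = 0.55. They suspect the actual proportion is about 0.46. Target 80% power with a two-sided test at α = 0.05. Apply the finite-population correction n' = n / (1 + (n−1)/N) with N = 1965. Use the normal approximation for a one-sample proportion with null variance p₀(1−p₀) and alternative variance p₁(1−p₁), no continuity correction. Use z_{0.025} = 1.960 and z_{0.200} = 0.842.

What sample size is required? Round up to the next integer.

n = [z_{α/2}·√(p₀q₀) + z_β·√(p₁q₁)]² / (p₁ − p₀)²
  = [1.960·√(0.55·0.45) + 0.842·√(0.46·0.54)]² / (-0.09)²
  = [1.960·0.4975 + 0.842·0.4984]² / 0.0081
  = [1.3947]² / 0.0081
  = 240.16
Finite-population correction (N = 1965): 240.16 / (1 + (240.16 − 1)/1965) = 214.10.
Round up → n = 215.

n = 215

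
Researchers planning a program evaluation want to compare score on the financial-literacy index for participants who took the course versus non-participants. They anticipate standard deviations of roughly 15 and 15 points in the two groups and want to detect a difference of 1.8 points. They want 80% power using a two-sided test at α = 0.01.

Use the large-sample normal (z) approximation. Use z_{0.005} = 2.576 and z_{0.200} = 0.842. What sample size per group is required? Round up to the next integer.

n = 1623 per group

n = (z_{α/2} + z_β)² · (σ₁² + σ₂²) / δ²
  = (2.576 + 0.842)² · (15² + 15² = 450) / 1.8²
  = 11.6827 · 450 / 3.24
  = 1622.60
Round up → n = 1623 per group.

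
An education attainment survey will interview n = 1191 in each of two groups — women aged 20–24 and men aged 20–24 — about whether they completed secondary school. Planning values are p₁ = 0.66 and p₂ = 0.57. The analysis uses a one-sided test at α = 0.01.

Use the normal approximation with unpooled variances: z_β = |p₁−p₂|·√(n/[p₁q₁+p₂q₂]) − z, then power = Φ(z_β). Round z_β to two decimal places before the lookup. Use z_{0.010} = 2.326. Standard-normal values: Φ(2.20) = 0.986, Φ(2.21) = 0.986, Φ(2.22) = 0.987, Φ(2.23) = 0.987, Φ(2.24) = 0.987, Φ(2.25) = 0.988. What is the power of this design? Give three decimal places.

Power ≈ 0.986

z_β = |p₁−p₂|·√(n/[p₁q₁+p₂q₂]) − z_α
    = 0.09 · √(1191/0.4695) − 2.326
    = 0.09 · 50.3661 − 2.326
    = 4.5329 − 2.326 = 2.2069 → 2.21
Power = Φ(2.21) = 0.986.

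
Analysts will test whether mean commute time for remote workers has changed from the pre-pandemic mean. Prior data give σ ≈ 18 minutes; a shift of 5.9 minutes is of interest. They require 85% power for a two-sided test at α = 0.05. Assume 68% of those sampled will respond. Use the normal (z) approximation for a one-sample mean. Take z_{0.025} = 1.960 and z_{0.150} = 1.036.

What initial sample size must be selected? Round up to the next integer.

n = (z_{α/2} + z_β)² · σ² / δ²
  = (1.960 + 1.036)² · 18² / 5.9²
  = 8.9760 · 324 / 34.81
  = 83.55
Adjust for 68% response: 83.55 / 0.68 = 122.86.
Round up → n = 123.

n = 123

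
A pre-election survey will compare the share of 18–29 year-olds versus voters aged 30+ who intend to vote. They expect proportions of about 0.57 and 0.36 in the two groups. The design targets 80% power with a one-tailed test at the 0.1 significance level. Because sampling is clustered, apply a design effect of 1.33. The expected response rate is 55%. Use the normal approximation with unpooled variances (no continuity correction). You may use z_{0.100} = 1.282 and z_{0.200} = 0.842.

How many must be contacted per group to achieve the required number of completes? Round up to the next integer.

n = (z_α + z_β)² · [p₁(1−p₁) + p₂(1−p₂)] / (p₁ − p₂)²
  = (1.282 + 0.842)² · (0.57·0.43 + 0.36·0.64) / (0.21)²
  = (2.124)² · (0.2451 + 0.2304) / 0.0441
  = 4.5114 · 0.4755 / 0.0441
  = 48.64
Design effect: 1.33 × 48.64 = 64.70.
Adjust for 55% response: 64.70 / 0.55 = 117.63.
Round up → n = 118 per group.

n = 118 per group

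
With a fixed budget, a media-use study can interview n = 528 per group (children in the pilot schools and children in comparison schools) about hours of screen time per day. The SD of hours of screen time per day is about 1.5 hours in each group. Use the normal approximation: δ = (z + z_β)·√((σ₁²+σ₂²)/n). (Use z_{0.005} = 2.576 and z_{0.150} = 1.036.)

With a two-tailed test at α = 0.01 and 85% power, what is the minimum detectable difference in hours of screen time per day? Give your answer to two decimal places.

Minimum detectable difference ≈ 0.33 hours

δ = (z_{α/2} + z_β) · √((σ₁²+σ₂²)/n)
  = (2.576 + 1.036) · √(4.5/528)
  = 3.612 · √0.00852
  = 3.612 · 0.0923
  = 0.3335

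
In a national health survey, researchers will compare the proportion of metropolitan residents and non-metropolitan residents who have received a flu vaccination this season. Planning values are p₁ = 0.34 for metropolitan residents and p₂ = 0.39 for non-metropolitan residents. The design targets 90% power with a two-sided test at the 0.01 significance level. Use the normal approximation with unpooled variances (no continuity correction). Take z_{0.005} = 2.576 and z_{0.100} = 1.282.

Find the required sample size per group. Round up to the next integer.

n = 2753 per group

n = (z_{α/2} + z_β)² · [p₁(1−p₁) + p₂(1−p₂)] / (p₁ − p₂)²
  = (2.576 + 1.282)² · (0.34·0.66 + 0.39·0.61) / (-0.05)²
  = (3.858)² · (0.2244 + 0.2379) / 0.0025
  = 14.8842 · 0.4623 / 0.0025
  = 2752.38
Round up → n = 2753 per group.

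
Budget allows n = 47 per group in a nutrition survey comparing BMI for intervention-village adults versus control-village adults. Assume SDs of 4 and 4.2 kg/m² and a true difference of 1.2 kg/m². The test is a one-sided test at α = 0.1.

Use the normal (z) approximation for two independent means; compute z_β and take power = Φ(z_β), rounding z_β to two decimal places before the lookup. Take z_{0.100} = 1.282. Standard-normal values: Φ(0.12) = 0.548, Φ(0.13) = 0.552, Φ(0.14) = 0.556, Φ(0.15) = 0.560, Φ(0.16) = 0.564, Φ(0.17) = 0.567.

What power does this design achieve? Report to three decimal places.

z_β = δ·√(n/(σ₁²+σ₂²)) − z_α
    = 1.2 · √(47/33.64) − 1.282
    = 1.2 · 1.18201 − 1.282
    = 1.4184 − 1.282 = 0.1364 → 0.14
Power = Φ(0.14) = 0.556.

Power ≈ 0.556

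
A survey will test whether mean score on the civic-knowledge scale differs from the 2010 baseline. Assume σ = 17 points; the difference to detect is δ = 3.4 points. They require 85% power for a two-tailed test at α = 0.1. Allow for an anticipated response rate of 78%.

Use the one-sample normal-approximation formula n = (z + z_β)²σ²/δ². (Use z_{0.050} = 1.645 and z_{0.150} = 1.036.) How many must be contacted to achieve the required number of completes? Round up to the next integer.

n = (z_{α/2} + z_β)² · σ² / δ²
  = (1.645 + 1.036)² · 17² / 3.4²
  = 7.1878 · 289 / 11.56
  = 179.69
Adjust for 78% response: 179.69 / 0.78 = 230.38.
Round up → n = 231.

n = 231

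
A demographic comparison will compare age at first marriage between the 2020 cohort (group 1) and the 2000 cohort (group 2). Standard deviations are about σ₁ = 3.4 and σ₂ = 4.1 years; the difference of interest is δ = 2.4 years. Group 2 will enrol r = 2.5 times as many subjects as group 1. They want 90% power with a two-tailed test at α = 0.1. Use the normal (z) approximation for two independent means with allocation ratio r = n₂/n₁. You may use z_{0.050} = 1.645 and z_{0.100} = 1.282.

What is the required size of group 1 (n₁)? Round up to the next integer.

n₁ = 28

n₁ = (z_{α/2} + z_β)² · (σ₁² + σ₂²/r) / δ²
   = (1.645 + 1.282)² · (3.4² + 4.1²/2.5) / 2.4²
   = 8.5673 · (11.56 + 6.724) / 5.76
   = 8.5673 · 18.284 / 5.76
   = 27.20
Round up → n₁ = 28; n₂ = r·n₁ = 2.5 × 28 = 70.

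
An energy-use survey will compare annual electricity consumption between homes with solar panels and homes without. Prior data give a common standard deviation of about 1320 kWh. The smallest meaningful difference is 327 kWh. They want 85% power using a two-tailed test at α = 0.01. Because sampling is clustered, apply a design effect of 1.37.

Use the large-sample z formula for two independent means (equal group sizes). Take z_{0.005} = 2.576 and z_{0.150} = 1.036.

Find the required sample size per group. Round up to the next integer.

n = (z_{α/2} + z_β)² · (σ₁² + σ₂²) / δ²
  = (2.576 + 1.036)² · (2·1320² = 3484800) / 327²
  = 13.0465 · 3484800 / 106929
  = 425.18
Design effect: 1.37 × 425.18 = 582.50.
Round up → n = 583 per group.

n = 583 per group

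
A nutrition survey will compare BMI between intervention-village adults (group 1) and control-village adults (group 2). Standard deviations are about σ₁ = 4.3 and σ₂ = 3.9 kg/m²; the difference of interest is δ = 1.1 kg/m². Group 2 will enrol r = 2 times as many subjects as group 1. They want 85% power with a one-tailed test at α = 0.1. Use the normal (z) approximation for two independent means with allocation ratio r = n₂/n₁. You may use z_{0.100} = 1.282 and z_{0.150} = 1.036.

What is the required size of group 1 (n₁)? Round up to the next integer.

n₁ = (z_α + z_β)² · (σ₁² + σ₂²/r) / δ²
   = (1.282 + 1.036)² · (4.3² + 3.9²/2) / 1.1²
   = 5.3731 · (18.49 + 7.605) / 1.21
   = 5.3731 · 26.095 / 1.21
   = 115.88
Round up → n₁ = 116; n₂ = r·n₁ = 2 × 116 = 232.

n₁ = 116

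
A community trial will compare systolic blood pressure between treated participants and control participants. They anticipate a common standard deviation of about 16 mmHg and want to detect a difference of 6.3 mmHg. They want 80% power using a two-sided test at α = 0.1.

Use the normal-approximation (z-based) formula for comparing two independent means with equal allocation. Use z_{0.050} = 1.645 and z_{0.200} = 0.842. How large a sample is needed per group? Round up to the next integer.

n = (z_{α/2} + z_β)² · (σ₁² + σ₂²) / δ²
  = (1.645 + 0.842)² · (2·16² = 512) / 6.3²
  = 6.1852 · 512 / 39.69
  = 79.79
Round up → n = 80 per group.

n = 80 per group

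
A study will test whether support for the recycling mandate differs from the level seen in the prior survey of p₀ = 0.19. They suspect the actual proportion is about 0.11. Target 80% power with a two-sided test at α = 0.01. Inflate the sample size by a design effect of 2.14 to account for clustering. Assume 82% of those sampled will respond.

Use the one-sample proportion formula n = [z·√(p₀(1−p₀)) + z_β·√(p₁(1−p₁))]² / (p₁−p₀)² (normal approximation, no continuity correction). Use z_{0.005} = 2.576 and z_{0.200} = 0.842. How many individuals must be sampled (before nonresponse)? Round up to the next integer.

n = 662

n = [z_{α/2}·√(p₀q₀) + z_β·√(p₁q₁)]² / (p₁ − p₀)²
  = [2.576·√(0.19·0.81) + 0.842·√(0.11·0.89)]² / (-0.08)²
  = [2.576·0.3923 + 0.842·0.3129]² / 0.0064
  = [1.2740]² / 0.0064
  = 253.61
Design effect: 2.14 × 253.61 = 542.73.
Adjust for 82% response: 542.73 / 0.82 = 661.87.
Round up → n = 662.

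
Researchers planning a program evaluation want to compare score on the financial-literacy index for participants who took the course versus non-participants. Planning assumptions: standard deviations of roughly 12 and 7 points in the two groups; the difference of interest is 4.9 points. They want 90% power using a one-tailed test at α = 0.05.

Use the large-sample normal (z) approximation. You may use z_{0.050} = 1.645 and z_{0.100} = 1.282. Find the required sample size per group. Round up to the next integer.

n = 69 per group

n = (z_α + z_β)² · (σ₁² + σ₂²) / δ²
  = (1.645 + 1.282)² · (12² + 7² = 193) / 4.9²
  = 8.5673 · 193 / 24.01
  = 68.87
Round up → n = 69 per group.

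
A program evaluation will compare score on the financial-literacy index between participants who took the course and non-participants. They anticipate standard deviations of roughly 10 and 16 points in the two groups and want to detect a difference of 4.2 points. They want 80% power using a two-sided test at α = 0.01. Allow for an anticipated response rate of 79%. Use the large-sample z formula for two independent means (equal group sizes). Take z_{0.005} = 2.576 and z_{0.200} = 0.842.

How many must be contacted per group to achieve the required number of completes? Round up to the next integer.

n = 299 per group

n = (z_{α/2} + z_β)² · (σ₁² + σ₂²) / δ²
  = (2.576 + 0.842)² · (10² + 16² = 356) / 4.2²
  = 11.6827 · 356 / 17.64
  = 235.77
Adjust for 79% response: 235.77 / 0.79 = 298.45.
Round up → n = 299 per group.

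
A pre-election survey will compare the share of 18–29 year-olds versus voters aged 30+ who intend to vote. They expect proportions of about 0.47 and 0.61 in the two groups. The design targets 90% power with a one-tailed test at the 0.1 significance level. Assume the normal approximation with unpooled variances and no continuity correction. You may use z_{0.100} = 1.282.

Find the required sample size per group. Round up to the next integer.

n = 164 per group

n = (z_α + z_β)² · [p₁(1−p₁) + p₂(1−p₂)] / (p₁ − p₂)²
  = (1.282 + 1.282)² · (0.47·0.53 + 0.61·0.39) / (-0.14)²
  = (2.564)² · (0.2491 + 0.2379) / 0.0196
  = 6.5741 · 0.4870 / 0.0196
  = 163.35
Round up → n = 164 per group.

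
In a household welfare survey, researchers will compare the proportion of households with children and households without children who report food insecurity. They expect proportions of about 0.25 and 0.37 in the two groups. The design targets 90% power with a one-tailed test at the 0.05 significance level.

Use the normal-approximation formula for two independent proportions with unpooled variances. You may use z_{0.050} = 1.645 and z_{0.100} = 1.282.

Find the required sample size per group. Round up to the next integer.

n = 251 per group

n = (z_α + z_β)² · [p₁(1−p₁) + p₂(1−p₂)] / (p₁ − p₂)²
  = (1.645 + 1.282)² · (0.25·0.75 + 0.37·0.63) / (-0.12)²
  = (2.927)² · (0.1875 + 0.2331) / 0.0144
  = 8.5673 · 0.4206 / 0.0144
  = 250.24
Round up → n = 251 per group.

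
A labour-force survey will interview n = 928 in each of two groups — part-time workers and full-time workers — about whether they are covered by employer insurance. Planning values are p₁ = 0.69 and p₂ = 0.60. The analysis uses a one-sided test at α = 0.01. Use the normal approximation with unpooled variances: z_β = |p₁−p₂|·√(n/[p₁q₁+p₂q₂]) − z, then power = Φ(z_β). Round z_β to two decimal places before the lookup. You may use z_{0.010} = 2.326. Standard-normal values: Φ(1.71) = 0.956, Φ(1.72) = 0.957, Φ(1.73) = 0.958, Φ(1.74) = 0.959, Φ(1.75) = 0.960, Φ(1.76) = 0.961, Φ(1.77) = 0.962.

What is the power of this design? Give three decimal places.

Power ≈ 0.959

z_β = |p₁−p₂|·√(n/[p₁q₁+p₂q₂]) − z_α
    = 0.09 · √(928/0.4539) − 2.326
    = 0.09 · 45.2162 − 2.326
    = 4.0695 − 2.326 = 1.7435 → 1.74
Power = Φ(1.74) = 0.959.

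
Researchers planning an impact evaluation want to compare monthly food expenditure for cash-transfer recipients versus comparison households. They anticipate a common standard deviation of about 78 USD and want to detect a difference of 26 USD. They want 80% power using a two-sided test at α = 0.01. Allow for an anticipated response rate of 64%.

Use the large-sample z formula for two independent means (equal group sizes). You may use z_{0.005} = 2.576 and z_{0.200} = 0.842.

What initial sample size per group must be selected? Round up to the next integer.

n = (z_{α/2} + z_β)² · (σ₁² + σ₂²) / δ²
  = (2.576 + 0.842)² · (2·78² = 12168) / 26²
  = 11.6827 · 12168 / 676
  = 210.29
Adjust for 64% response: 210.29 / 0.64 = 328.58.
Round up → n = 329 per group.

n = 329 per group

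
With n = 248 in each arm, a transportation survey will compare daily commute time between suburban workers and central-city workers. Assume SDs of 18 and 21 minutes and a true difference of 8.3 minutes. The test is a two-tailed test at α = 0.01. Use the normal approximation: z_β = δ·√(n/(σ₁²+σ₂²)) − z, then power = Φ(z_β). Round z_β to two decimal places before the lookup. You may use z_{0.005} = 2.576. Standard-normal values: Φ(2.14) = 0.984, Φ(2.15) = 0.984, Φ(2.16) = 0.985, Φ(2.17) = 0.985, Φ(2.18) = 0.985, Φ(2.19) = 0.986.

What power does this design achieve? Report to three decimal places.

Power ≈ 0.984

z_β = δ·√(n/(σ₁²+σ₂²)) − z_{α/2}
    = 8.3 · √(248/765) − 2.576
    = 8.3 · 0.56937 − 2.576
    = 4.7258 − 2.576 = 2.1498 → 2.15
Power = Φ(2.15) = 0.984.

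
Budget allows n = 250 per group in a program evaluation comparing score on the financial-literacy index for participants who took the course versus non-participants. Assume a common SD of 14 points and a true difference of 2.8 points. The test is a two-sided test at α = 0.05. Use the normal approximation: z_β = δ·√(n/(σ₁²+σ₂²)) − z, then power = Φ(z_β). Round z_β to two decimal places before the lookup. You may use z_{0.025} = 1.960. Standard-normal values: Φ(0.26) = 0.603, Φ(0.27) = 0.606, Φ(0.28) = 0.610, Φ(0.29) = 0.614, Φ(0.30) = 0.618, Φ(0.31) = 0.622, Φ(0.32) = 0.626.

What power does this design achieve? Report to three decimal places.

z_β = δ·√(n/(σ₁²+σ₂²)) − z_{α/2}
    = 2.8 · √(250/392) − 1.960
    = 2.8 · 0.79860 − 1.960
    = 2.2361 − 1.960 = 0.2761 → 0.28
Power = Φ(0.28) = 0.610.

Power ≈ 0.610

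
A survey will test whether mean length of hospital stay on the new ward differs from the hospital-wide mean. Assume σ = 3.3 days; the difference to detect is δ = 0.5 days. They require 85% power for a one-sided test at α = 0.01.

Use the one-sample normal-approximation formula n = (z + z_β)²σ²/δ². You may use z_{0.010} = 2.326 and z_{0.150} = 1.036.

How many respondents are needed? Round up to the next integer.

n = 493

n = (z_α + z_β)² · σ² / δ²
  = (2.326 + 1.036)² · 3.3² / 0.5²
  = 11.3030 · 10.89 / 0.25
  = 492.36
Round up → n = 493.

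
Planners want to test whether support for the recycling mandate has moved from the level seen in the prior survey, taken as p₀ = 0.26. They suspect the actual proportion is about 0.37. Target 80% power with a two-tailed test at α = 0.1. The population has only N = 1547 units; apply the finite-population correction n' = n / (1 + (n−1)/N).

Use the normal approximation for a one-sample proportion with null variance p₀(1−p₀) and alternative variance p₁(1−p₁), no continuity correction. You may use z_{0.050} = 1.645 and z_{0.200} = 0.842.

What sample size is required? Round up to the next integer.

n = 99

n = [z_{α/2}·√(p₀q₀) + z_β·√(p₁q₁)]² / (p₁ − p₀)²
  = [1.645·√(0.26·0.74) + 0.842·√(0.37·0.63)]² / (0.11)²
  = [1.645·0.4386 + 0.842·0.4828]² / 0.0121
  = [1.1281]² / 0.0121
  = 105.17
Finite-population correction (N = 1547): 105.17 / (1 + (105.17 − 1)/1547) = 98.53.
Round up → n = 99.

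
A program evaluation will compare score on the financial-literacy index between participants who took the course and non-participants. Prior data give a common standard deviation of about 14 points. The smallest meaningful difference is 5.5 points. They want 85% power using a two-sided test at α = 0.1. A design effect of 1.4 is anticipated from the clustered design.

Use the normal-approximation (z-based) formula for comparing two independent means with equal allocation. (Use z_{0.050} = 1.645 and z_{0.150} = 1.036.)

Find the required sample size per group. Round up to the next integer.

n = 131 per group

n = (z_{α/2} + z_β)² · (σ₁² + σ₂²) / δ²
  = (1.645 + 1.036)² · (2·14² = 392) / 5.5²
  = 7.1878 · 392 / 30.25
  = 93.14
Design effect: 1.4 × 93.14 = 130.40.
Round up → n = 131 per group.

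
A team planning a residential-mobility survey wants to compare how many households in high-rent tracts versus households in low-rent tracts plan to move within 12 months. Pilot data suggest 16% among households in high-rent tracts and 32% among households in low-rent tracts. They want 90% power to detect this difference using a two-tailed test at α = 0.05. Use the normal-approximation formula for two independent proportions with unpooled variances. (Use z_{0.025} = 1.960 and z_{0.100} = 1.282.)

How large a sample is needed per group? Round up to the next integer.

n = 145 per group

n = (z_{α/2} + z_β)² · [p₁(1−p₁) + p₂(1−p₂)] / (p₁ − p₂)²
  = (1.960 + 1.282)² · (0.16·0.84 + 0.32·0.68) / (-0.16)²
  = (3.242)² · (0.1344 + 0.2176) / 0.0256
  = 10.5106 · 0.3520 / 0.0256
  = 144.52
Round up → n = 145 per group.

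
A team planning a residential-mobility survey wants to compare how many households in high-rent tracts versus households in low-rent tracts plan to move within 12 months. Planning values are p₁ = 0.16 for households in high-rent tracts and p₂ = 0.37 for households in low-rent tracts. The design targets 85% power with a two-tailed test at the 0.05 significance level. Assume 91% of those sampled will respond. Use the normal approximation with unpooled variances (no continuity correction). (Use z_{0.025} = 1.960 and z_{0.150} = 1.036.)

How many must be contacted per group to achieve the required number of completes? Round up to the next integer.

n = (z_{α/2} + z_β)² · [p₁(1−p₁) + p₂(1−p₂)] / (p₁ − p₂)²
  = (1.960 + 1.036)² · (0.16·0.84 + 0.37·0.63) / (-0.21)²
  = (2.996)² · (0.1344 + 0.2331) / 0.0441
  = 8.9760 · 0.3675 / 0.0441
  = 74.80
Adjust for 91% response: 74.80 / 0.91 = 82.20.
Round up → n = 83 per group.

n = 83 per group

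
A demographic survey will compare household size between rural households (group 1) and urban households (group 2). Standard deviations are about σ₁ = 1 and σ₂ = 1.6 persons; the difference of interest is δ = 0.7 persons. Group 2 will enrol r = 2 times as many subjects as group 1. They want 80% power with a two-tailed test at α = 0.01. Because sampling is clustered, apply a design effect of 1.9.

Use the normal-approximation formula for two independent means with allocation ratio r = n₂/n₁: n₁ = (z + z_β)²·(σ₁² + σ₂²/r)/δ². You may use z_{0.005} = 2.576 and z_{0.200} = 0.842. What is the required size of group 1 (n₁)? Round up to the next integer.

n₁ = 104

n₁ = (z_{α/2} + z_β)² · (σ₁² + σ₂²/r) / δ²
   = (2.576 + 0.842)² · (1² + 1.6²/2) / 0.7²
   = 11.6827 · (1 + 1.28) / 0.49
   = 11.6827 · 2.28 / 0.49
   = 54.36
Design effect: 1.9 × 54.36 = 103.28.
Round up → n₁ = 104; n₂ = r·n₁ = 2 × 104 = 208.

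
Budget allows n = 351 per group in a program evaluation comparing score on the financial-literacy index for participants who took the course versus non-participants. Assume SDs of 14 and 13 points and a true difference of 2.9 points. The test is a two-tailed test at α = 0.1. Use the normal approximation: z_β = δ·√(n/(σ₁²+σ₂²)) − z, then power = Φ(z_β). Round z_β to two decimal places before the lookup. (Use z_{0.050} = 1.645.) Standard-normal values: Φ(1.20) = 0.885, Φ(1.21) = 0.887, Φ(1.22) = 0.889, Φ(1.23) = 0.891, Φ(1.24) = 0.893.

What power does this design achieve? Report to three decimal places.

Power ≈ 0.885

z_β = δ·√(n/(σ₁²+σ₂²)) − z_{α/2}
    = 2.9 · √(351/365) − 1.645
    = 2.9 · 0.98063 − 1.645
    = 2.8438 − 1.645 = 1.1988 → 1.20
Power = Φ(1.20) = 0.885.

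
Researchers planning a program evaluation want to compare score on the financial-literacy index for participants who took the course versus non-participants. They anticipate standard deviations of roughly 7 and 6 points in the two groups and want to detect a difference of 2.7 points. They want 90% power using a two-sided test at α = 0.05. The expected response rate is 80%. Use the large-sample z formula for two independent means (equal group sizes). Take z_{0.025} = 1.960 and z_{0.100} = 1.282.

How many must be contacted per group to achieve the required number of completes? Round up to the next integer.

n = 154 per group

n = (z_{α/2} + z_β)² · (σ₁² + σ₂²) / δ²
  = (1.960 + 1.282)² · (7² + 6² = 85) / 2.7²
  = 10.5106 · 85 / 7.29
  = 122.55
Adjust for 80% response: 122.55 / 0.80 = 153.19.
Round up → n = 154 per group.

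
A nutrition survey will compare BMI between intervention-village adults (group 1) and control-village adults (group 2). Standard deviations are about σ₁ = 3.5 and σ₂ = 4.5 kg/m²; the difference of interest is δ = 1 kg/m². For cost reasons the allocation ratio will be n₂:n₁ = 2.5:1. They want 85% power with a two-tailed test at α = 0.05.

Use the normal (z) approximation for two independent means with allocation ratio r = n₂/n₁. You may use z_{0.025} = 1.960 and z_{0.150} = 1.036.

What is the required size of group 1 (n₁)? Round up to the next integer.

n₁ = (z_{α/2} + z_β)² · (σ₁² + σ₂²/r) / δ²
   = (1.960 + 1.036)² · (3.5² + 4.5²/2.5) / 1²
   = 8.9760 · (12.25 + 8.1) / 1
   = 8.9760 · 20.35 / 1
   = 182.66
Round up → n₁ = 183; n₂ = r·n₁ = 2.5 × 183 = 458.

n₁ = 183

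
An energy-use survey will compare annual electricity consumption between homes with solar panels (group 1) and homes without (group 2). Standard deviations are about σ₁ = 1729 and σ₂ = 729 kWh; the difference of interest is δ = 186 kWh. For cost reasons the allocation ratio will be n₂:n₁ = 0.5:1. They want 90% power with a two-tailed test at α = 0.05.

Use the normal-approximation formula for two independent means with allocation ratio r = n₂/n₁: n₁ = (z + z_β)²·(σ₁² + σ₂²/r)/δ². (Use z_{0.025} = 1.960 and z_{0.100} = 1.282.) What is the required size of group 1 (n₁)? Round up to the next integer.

n₁ = (z_{α/2} + z_β)² · (σ₁² + σ₂²/r) / δ²
   = (1.960 + 1.282)² · (1729² + 729²/0.5) / 186²
   = 10.5106 · (2989441 + 1062882) / 34596
   = 10.5106 · 4052323 / 34596
   = 1231.13
Round up → n₁ = 1232; n₂ = r·n₁ = 0.5 × 1232 = 616.

n₁ = 1232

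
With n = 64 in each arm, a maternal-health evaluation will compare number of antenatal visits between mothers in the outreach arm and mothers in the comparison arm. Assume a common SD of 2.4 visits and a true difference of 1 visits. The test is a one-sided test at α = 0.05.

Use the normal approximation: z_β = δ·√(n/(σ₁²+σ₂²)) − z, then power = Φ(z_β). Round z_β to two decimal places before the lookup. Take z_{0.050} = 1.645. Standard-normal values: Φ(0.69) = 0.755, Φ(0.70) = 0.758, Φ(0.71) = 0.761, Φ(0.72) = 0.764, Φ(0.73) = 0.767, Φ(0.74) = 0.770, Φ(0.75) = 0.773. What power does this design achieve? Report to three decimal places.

Power ≈ 0.761

z_β = δ·√(n/(σ₁²+σ₂²)) − z_α
    = 1 · √(64/11.52) − 1.645
    = 1 · 2.35702 − 1.645
    = 2.3570 − 1.645 = 0.7120 → 0.71
Power = Φ(0.71) = 0.761.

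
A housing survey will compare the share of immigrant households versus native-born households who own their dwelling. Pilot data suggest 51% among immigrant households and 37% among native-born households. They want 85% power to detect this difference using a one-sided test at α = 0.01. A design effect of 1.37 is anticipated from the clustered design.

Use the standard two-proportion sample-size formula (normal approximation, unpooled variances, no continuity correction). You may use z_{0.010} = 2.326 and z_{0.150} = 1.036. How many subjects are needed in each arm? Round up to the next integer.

n = 382 per group

n = (z_α + z_β)² · [p₁(1−p₁) + p₂(1−p₂)] / (p₁ − p₂)²
  = (2.326 + 1.036)² · (0.51·0.49 + 0.37·0.63) / (0.14)²
  = (3.362)² · (0.2499 + 0.2331) / 0.0196
  = 11.3030 · 0.4830 / 0.0196
  = 278.54
Design effect: 1.37 × 278.54 = 381.60.
Round up → n = 382 per group.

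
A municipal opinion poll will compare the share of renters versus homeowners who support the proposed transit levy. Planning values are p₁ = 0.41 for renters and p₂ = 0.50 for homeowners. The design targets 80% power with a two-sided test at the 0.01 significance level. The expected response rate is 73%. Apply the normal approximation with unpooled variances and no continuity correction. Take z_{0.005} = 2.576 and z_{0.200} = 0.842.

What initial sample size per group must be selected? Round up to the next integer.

n = 972 per group

n = (z_{α/2} + z_β)² · [p₁(1−p₁) + p₂(1−p₂)] / (p₁ − p₂)²
  = (2.576 + 0.842)² · (0.41·0.59 + 0.50·0.50) / (-0.09)²
  = (3.418)² · (0.2419 + 0.2500) / 0.0081
  = 11.6827 · 0.4919 / 0.0081
  = 709.47
Adjust for 73% response: 709.47 / 0.73 = 971.88.
Round up → n = 972 per group.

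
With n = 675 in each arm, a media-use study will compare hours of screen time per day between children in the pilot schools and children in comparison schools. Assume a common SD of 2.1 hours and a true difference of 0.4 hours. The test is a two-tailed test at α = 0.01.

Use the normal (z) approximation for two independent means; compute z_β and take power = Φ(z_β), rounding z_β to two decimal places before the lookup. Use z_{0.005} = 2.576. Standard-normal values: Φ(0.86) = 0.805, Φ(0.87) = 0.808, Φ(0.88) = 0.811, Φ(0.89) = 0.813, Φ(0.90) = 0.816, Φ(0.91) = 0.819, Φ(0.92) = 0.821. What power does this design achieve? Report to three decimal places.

Power ≈ 0.821

z_β = δ·√(n/(σ₁²+σ₂²)) − z_{α/2}
    = 0.4 · √(675/8.82) − 2.576
    = 0.4 · 8.74818 − 2.576
    = 3.4993 − 2.576 = 0.9233 → 0.92
Power = Φ(0.92) = 0.821.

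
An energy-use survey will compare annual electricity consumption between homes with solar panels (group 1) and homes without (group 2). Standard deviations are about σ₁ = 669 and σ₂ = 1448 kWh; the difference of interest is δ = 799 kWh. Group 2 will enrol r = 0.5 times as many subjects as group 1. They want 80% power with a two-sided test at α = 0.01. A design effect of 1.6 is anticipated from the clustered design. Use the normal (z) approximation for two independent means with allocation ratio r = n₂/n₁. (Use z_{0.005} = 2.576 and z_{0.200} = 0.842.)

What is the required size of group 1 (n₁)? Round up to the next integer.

n₁ = 136

n₁ = (z_{α/2} + z_β)² · (σ₁² + σ₂²/r) / δ²
   = (2.576 + 0.842)² · (669² + 1448²/0.5) / 799²
   = 11.6827 · (447561 + 4193408) / 638401
   = 11.6827 · 4640969 / 638401
   = 84.93
Design effect: 1.6 × 84.93 = 135.89.
Round up → n₁ = 136; n₂ = r·n₁ = 0.5 × 136 = 68.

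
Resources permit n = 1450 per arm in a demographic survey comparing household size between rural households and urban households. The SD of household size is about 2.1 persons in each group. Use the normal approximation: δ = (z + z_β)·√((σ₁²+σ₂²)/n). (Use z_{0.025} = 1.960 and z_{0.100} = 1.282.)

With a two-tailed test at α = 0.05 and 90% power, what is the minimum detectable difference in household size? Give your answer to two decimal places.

Minimum detectable difference ≈ 0.25 persons

δ = (z_{α/2} + z_β) · √((σ₁²+σ₂²)/n)
  = (1.960 + 1.282) · √(8.82/1450)
  = 3.242 · √0.00608
  = 3.242 · 0.0780
  = 0.2529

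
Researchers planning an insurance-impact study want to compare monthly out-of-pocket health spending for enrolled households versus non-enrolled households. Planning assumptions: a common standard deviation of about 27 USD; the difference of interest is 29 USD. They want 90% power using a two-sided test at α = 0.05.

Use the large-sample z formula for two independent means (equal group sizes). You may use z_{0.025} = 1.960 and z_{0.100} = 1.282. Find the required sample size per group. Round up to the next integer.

n = 19 per group

n = (z_{α/2} + z_β)² · (σ₁² + σ₂²) / δ²
  = (1.960 + 1.282)² · (2·27² = 1458) / 29²
  = 10.5106 · 1458 / 841
  = 18.22
Round up → n = 19 per group.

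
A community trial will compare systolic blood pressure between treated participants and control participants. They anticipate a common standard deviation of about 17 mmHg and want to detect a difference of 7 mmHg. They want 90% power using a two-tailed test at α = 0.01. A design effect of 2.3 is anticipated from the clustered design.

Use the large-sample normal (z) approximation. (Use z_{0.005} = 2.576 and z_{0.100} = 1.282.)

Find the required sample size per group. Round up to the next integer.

n = (z_{α/2} + z_β)² · (σ₁² + σ₂²) / δ²
  = (2.576 + 1.282)² · (2·17² = 578) / 7²
  = 14.8842 · 578 / 49
  = 175.57
Design effect: 2.3 × 175.57 = 403.82.
Round up → n = 404 per group.

n = 404 per group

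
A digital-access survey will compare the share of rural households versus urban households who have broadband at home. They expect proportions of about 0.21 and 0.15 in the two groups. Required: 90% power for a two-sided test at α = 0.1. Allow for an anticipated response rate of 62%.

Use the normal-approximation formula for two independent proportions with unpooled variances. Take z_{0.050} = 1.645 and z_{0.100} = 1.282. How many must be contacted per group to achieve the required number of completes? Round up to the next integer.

n = (z_{α/2} + z_β)² · [p₁(1−p₁) + p₂(1−p₂)] / (p₁ − p₂)²
  = (1.645 + 1.282)² · (0.21·0.79 + 0.15·0.85) / (0.06)²
  = (2.927)² · (0.1659 + 0.1275) / 0.0036
  = 8.5673 · 0.2934 / 0.0036
  = 698.24
Adjust for 62% response: 698.24 / 0.62 = 1126.19.
Round up → n = 1127 per group.

n = 1127 per group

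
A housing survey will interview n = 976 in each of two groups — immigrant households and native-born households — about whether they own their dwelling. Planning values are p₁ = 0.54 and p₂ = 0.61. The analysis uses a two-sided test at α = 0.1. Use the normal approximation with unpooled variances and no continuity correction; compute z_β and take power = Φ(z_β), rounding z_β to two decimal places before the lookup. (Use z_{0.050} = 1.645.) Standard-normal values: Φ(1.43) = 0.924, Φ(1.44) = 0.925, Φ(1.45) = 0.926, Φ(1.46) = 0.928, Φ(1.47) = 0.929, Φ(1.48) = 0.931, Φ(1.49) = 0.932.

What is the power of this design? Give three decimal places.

z_β = |p₁−p₂|·√(n/[p₁q₁+p₂q₂]) − z_{α/2}
    = 0.07 · √(976/0.4863) − 1.645
    = 0.07 · 44.7995 − 1.645
    = 3.1360 − 1.645 = 1.4910 → 1.49
Power = Φ(1.49) = 0.932.

Power ≈ 0.932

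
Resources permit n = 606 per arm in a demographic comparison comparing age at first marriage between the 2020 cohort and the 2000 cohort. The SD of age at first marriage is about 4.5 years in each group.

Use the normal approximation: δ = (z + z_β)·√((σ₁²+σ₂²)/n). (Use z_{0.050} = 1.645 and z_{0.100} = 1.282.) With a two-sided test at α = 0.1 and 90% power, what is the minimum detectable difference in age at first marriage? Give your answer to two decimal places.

Minimum detectable difference ≈ 0.76 years

δ = (z_{α/2} + z_β) · √((σ₁²+σ₂²)/n)
  = (1.645 + 1.282) · √(40.5/606)
  = 2.927 · √0.06683
  = 2.927 · 0.2585
  = 0.7567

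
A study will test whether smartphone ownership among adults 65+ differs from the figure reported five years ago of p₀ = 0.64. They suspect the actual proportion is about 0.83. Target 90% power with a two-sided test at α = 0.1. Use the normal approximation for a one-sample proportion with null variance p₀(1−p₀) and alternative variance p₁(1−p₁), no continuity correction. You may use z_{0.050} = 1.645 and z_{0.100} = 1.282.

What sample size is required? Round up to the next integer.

n = [z_{α/2}·√(p₀q₀) + z_β·√(p₁q₁)]² / (p₁ − p₀)²
  = [1.645·√(0.64·0.36) + 1.282·√(0.83·0.17)]² / (0.19)²
  = [1.645·0.4800 + 1.282·0.3756]² / 0.0361
  = [1.2712]² / 0.0361
  = 44.76
Round up → n = 45.

n = 45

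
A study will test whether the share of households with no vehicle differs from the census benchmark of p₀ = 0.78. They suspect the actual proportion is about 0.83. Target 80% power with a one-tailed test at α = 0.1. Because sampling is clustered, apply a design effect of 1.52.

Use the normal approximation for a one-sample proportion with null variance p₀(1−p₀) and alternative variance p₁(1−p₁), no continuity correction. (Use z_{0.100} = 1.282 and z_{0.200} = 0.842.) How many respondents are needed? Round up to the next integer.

n = 437

n = [z_α·√(p₀q₀) + z_β·√(p₁q₁)]² / (p₁ − p₀)²
  = [1.282·√(0.78·0.22) + 0.842·√(0.83·0.17)]² / (0.05)²
  = [1.282·0.4142 + 0.842·0.3756]² / 0.0025
  = [0.8473]² / 0.0025
  = 287.20
Design effect: 1.52 × 287.20 = 436.54.
Round up → n = 437.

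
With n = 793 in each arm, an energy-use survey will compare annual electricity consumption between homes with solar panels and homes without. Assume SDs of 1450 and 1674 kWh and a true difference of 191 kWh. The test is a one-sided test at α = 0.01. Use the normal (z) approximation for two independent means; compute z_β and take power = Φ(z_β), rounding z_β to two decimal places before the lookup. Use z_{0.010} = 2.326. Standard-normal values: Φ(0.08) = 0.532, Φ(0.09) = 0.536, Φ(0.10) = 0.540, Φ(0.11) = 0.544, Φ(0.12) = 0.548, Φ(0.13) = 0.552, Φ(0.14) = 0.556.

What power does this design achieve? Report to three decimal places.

Power ≈ 0.540

z_β = δ·√(n/(σ₁²+σ₂²)) − z_α
    = 191 · √(793/4904776) − 2.326
    = 191 · 0.01272 − 2.326
    = 2.4286 − 2.326 = 0.1026 → 0.10
Power = Φ(0.10) = 0.540.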